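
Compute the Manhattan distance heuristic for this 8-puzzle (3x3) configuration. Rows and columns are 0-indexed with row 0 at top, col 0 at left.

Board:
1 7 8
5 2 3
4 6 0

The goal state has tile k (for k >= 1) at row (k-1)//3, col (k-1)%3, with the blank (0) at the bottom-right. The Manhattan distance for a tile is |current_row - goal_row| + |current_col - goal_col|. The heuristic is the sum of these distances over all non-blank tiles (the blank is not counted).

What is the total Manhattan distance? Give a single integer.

Answer: 12

Derivation:
Tile 1: (0,0)->(0,0) = 0
Tile 7: (0,1)->(2,0) = 3
Tile 8: (0,2)->(2,1) = 3
Tile 5: (1,0)->(1,1) = 1
Tile 2: (1,1)->(0,1) = 1
Tile 3: (1,2)->(0,2) = 1
Tile 4: (2,0)->(1,0) = 1
Tile 6: (2,1)->(1,2) = 2
Sum: 0 + 3 + 3 + 1 + 1 + 1 + 1 + 2 = 12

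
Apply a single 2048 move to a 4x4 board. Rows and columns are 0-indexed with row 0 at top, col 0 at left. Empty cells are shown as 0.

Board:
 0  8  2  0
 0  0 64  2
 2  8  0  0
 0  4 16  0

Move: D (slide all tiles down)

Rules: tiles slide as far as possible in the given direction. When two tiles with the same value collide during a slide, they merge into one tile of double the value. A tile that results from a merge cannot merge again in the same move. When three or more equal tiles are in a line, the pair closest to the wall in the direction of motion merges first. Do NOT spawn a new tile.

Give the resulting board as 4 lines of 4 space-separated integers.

Slide down:
col 0: [0, 0, 2, 0] -> [0, 0, 0, 2]
col 1: [8, 0, 8, 4] -> [0, 0, 16, 4]
col 2: [2, 64, 0, 16] -> [0, 2, 64, 16]
col 3: [0, 2, 0, 0] -> [0, 0, 0, 2]

Answer:  0  0  0  0
 0  0  2  0
 0 16 64  0
 2  4 16  2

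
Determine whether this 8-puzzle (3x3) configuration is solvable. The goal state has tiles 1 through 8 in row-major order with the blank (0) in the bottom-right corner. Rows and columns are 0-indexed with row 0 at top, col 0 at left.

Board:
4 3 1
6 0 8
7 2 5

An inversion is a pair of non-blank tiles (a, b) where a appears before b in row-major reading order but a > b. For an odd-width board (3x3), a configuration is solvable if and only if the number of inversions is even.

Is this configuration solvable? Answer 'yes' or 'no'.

Inversions (pairs i<j in row-major order where tile[i] > tile[j] > 0): 12
12 is even, so the puzzle is solvable.

Answer: yes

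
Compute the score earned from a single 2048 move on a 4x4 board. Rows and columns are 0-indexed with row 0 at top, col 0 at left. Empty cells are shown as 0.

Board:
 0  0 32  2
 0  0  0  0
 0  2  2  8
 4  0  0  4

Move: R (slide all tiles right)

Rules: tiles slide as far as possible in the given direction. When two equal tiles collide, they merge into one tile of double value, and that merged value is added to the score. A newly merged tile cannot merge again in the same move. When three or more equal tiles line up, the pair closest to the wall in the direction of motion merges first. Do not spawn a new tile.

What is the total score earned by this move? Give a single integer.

Slide right:
row 0: [0, 0, 32, 2] -> [0, 0, 32, 2]  score +0 (running 0)
row 1: [0, 0, 0, 0] -> [0, 0, 0, 0]  score +0 (running 0)
row 2: [0, 2, 2, 8] -> [0, 0, 4, 8]  score +4 (running 4)
row 3: [4, 0, 0, 4] -> [0, 0, 0, 8]  score +8 (running 12)
Board after move:
 0  0 32  2
 0  0  0  0
 0  0  4  8
 0  0  0  8

Answer: 12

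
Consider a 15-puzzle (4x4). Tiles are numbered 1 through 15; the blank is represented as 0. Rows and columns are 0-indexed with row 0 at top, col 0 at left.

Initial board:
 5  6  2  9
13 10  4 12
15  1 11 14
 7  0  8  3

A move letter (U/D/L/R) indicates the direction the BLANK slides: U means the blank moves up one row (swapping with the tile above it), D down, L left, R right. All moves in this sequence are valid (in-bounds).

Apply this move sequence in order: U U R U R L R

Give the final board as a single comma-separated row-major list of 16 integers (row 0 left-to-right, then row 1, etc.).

After move 1 (U):
 5  6  2  9
13 10  4 12
15  0 11 14
 7  1  8  3

After move 2 (U):
 5  6  2  9
13  0  4 12
15 10 11 14
 7  1  8  3

After move 3 (R):
 5  6  2  9
13  4  0 12
15 10 11 14
 7  1  8  3

After move 4 (U):
 5  6  0  9
13  4  2 12
15 10 11 14
 7  1  8  3

After move 5 (R):
 5  6  9  0
13  4  2 12
15 10 11 14
 7  1  8  3

After move 6 (L):
 5  6  0  9
13  4  2 12
15 10 11 14
 7  1  8  3

After move 7 (R):
 5  6  9  0
13  4  2 12
15 10 11 14
 7  1  8  3

Answer: 5, 6, 9, 0, 13, 4, 2, 12, 15, 10, 11, 14, 7, 1, 8, 3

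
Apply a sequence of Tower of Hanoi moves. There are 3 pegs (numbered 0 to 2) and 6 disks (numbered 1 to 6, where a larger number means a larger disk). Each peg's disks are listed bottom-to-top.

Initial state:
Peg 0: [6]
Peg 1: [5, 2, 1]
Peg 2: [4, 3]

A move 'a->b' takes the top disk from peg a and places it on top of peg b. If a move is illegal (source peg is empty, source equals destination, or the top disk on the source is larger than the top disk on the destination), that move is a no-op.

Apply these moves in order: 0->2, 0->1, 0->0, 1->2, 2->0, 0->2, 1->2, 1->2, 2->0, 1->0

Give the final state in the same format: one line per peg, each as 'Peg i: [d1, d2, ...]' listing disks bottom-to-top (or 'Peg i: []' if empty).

After move 1 (0->2):
Peg 0: [6]
Peg 1: [5, 2, 1]
Peg 2: [4, 3]

After move 2 (0->1):
Peg 0: [6]
Peg 1: [5, 2, 1]
Peg 2: [4, 3]

After move 3 (0->0):
Peg 0: [6]
Peg 1: [5, 2, 1]
Peg 2: [4, 3]

After move 4 (1->2):
Peg 0: [6]
Peg 1: [5, 2]
Peg 2: [4, 3, 1]

After move 5 (2->0):
Peg 0: [6, 1]
Peg 1: [5, 2]
Peg 2: [4, 3]

After move 6 (0->2):
Peg 0: [6]
Peg 1: [5, 2]
Peg 2: [4, 3, 1]

After move 7 (1->2):
Peg 0: [6]
Peg 1: [5, 2]
Peg 2: [4, 3, 1]

After move 8 (1->2):
Peg 0: [6]
Peg 1: [5, 2]
Peg 2: [4, 3, 1]

After move 9 (2->0):
Peg 0: [6, 1]
Peg 1: [5, 2]
Peg 2: [4, 3]

After move 10 (1->0):
Peg 0: [6, 1]
Peg 1: [5, 2]
Peg 2: [4, 3]

Answer: Peg 0: [6, 1]
Peg 1: [5, 2]
Peg 2: [4, 3]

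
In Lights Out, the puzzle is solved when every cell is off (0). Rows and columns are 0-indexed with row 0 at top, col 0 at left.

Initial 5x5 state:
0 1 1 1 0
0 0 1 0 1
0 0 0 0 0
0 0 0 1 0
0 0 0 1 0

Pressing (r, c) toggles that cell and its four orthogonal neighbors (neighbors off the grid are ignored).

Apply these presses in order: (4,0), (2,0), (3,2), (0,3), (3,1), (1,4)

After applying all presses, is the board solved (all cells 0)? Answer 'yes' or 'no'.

Answer: no

Derivation:
After press 1 at (4,0):
0 1 1 1 0
0 0 1 0 1
0 0 0 0 0
1 0 0 1 0
1 1 0 1 0

After press 2 at (2,0):
0 1 1 1 0
1 0 1 0 1
1 1 0 0 0
0 0 0 1 0
1 1 0 1 0

After press 3 at (3,2):
0 1 1 1 0
1 0 1 0 1
1 1 1 0 0
0 1 1 0 0
1 1 1 1 0

After press 4 at (0,3):
0 1 0 0 1
1 0 1 1 1
1 1 1 0 0
0 1 1 0 0
1 1 1 1 0

After press 5 at (3,1):
0 1 0 0 1
1 0 1 1 1
1 0 1 0 0
1 0 0 0 0
1 0 1 1 0

After press 6 at (1,4):
0 1 0 0 0
1 0 1 0 0
1 0 1 0 1
1 0 0 0 0
1 0 1 1 0

Lights still on: 10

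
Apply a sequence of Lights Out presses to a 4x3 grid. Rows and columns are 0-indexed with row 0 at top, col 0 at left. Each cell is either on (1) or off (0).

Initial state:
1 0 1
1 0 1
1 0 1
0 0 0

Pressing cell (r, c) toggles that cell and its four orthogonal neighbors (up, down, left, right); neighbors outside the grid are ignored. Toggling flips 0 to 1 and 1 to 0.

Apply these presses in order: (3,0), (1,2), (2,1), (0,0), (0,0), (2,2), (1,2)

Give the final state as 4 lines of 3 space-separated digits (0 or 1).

Answer: 1 0 1
1 1 0
1 0 1
1 0 1

Derivation:
After press 1 at (3,0):
1 0 1
1 0 1
0 0 1
1 1 0

After press 2 at (1,2):
1 0 0
1 1 0
0 0 0
1 1 0

After press 3 at (2,1):
1 0 0
1 0 0
1 1 1
1 0 0

After press 4 at (0,0):
0 1 0
0 0 0
1 1 1
1 0 0

After press 5 at (0,0):
1 0 0
1 0 0
1 1 1
1 0 0

After press 6 at (2,2):
1 0 0
1 0 1
1 0 0
1 0 1

After press 7 at (1,2):
1 0 1
1 1 0
1 0 1
1 0 1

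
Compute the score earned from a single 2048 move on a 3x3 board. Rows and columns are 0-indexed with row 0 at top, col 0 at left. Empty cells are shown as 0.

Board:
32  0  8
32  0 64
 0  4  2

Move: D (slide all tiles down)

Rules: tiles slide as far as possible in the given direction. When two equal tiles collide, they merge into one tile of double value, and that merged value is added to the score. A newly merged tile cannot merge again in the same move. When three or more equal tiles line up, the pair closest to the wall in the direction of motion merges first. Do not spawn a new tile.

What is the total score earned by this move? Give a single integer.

Slide down:
col 0: [32, 32, 0] -> [0, 0, 64]  score +64 (running 64)
col 1: [0, 0, 4] -> [0, 0, 4]  score +0 (running 64)
col 2: [8, 64, 2] -> [8, 64, 2]  score +0 (running 64)
Board after move:
 0  0  8
 0  0 64
64  4  2

Answer: 64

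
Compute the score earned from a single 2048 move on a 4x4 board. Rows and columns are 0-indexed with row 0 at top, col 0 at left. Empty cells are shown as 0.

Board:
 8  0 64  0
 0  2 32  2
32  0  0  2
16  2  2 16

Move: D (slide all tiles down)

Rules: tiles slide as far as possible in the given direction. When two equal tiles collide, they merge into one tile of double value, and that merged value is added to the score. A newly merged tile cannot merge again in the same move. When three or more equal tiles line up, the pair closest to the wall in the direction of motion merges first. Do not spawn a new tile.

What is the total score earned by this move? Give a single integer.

Slide down:
col 0: [8, 0, 32, 16] -> [0, 8, 32, 16]  score +0 (running 0)
col 1: [0, 2, 0, 2] -> [0, 0, 0, 4]  score +4 (running 4)
col 2: [64, 32, 0, 2] -> [0, 64, 32, 2]  score +0 (running 4)
col 3: [0, 2, 2, 16] -> [0, 0, 4, 16]  score +4 (running 8)
Board after move:
 0  0  0  0
 8  0 64  0
32  0 32  4
16  4  2 16

Answer: 8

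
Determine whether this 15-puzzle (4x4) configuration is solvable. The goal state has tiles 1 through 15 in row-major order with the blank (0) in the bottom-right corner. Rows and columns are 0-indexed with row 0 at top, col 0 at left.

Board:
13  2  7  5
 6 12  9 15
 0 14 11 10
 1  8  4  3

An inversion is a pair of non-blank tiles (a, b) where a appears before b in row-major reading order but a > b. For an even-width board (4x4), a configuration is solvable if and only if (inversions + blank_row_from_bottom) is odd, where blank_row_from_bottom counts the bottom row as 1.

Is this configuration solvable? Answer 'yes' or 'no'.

Answer: no

Derivation:
Inversions: 60
Blank is in row 2 (0-indexed from top), which is row 2 counting from the bottom (bottom = 1).
60 + 2 = 62, which is even, so the puzzle is not solvable.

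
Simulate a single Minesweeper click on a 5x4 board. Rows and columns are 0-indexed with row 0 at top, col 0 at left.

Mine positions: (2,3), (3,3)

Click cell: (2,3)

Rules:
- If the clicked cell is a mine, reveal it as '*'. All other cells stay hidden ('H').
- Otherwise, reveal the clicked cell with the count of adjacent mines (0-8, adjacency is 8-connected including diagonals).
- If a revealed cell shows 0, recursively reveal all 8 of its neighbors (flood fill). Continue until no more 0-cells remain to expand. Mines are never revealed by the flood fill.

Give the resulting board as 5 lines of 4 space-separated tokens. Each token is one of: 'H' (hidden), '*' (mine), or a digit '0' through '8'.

H H H H
H H H H
H H H *
H H H H
H H H H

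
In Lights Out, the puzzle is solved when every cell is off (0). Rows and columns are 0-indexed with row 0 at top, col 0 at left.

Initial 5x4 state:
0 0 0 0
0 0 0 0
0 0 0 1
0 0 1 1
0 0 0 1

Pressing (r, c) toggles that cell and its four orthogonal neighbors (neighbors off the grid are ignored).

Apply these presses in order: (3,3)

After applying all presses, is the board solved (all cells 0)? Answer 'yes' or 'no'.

After press 1 at (3,3):
0 0 0 0
0 0 0 0
0 0 0 0
0 0 0 0
0 0 0 0

Lights still on: 0

Answer: yes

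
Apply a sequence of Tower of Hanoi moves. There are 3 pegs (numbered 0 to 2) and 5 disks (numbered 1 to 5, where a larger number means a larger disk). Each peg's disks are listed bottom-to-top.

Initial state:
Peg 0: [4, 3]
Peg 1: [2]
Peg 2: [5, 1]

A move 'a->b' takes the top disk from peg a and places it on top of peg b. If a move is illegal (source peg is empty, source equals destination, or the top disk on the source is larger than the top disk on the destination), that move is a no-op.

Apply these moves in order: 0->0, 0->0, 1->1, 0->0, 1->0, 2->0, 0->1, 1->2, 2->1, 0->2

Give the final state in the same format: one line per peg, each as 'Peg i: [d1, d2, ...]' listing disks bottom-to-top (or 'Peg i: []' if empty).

After move 1 (0->0):
Peg 0: [4, 3]
Peg 1: [2]
Peg 2: [5, 1]

After move 2 (0->0):
Peg 0: [4, 3]
Peg 1: [2]
Peg 2: [5, 1]

After move 3 (1->1):
Peg 0: [4, 3]
Peg 1: [2]
Peg 2: [5, 1]

After move 4 (0->0):
Peg 0: [4, 3]
Peg 1: [2]
Peg 2: [5, 1]

After move 5 (1->0):
Peg 0: [4, 3, 2]
Peg 1: []
Peg 2: [5, 1]

After move 6 (2->0):
Peg 0: [4, 3, 2, 1]
Peg 1: []
Peg 2: [5]

After move 7 (0->1):
Peg 0: [4, 3, 2]
Peg 1: [1]
Peg 2: [5]

After move 8 (1->2):
Peg 0: [4, 3, 2]
Peg 1: []
Peg 2: [5, 1]

After move 9 (2->1):
Peg 0: [4, 3, 2]
Peg 1: [1]
Peg 2: [5]

After move 10 (0->2):
Peg 0: [4, 3]
Peg 1: [1]
Peg 2: [5, 2]

Answer: Peg 0: [4, 3]
Peg 1: [1]
Peg 2: [5, 2]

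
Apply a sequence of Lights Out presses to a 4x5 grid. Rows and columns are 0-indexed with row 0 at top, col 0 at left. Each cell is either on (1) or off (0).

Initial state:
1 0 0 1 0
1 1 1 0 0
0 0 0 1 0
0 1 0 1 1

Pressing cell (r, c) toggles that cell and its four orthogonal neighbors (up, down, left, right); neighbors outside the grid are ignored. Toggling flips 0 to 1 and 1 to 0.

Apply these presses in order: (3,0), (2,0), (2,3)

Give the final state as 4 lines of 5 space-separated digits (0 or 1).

After press 1 at (3,0):
1 0 0 1 0
1 1 1 0 0
1 0 0 1 0
1 0 0 1 1

After press 2 at (2,0):
1 0 0 1 0
0 1 1 0 0
0 1 0 1 0
0 0 0 1 1

After press 3 at (2,3):
1 0 0 1 0
0 1 1 1 0
0 1 1 0 1
0 0 0 0 1

Answer: 1 0 0 1 0
0 1 1 1 0
0 1 1 0 1
0 0 0 0 1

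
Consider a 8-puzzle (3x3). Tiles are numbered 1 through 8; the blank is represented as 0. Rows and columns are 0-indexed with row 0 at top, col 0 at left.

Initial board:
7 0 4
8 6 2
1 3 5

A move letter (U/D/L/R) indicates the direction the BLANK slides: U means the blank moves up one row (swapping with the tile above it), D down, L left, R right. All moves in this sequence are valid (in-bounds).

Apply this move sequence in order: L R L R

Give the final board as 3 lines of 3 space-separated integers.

After move 1 (L):
0 7 4
8 6 2
1 3 5

After move 2 (R):
7 0 4
8 6 2
1 3 5

After move 3 (L):
0 7 4
8 6 2
1 3 5

After move 4 (R):
7 0 4
8 6 2
1 3 5

Answer: 7 0 4
8 6 2
1 3 5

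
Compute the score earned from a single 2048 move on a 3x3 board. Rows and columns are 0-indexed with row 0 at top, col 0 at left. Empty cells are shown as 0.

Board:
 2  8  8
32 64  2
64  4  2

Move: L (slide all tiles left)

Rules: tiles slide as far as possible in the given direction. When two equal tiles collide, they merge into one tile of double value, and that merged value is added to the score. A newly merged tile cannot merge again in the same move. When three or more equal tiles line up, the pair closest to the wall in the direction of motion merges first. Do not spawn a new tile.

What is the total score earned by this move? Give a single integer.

Slide left:
row 0: [2, 8, 8] -> [2, 16, 0]  score +16 (running 16)
row 1: [32, 64, 2] -> [32, 64, 2]  score +0 (running 16)
row 2: [64, 4, 2] -> [64, 4, 2]  score +0 (running 16)
Board after move:
 2 16  0
32 64  2
64  4  2

Answer: 16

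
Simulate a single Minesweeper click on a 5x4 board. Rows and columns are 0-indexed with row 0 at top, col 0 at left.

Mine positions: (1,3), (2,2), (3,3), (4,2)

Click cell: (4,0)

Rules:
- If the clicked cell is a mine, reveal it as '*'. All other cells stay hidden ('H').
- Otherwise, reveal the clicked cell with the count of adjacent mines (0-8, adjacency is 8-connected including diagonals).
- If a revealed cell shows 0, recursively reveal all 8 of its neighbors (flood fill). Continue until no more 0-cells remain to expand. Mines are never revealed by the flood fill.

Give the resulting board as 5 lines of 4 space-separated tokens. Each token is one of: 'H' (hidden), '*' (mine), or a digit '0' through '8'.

0 0 1 H
0 1 2 H
0 1 H H
0 2 H H
0 1 H H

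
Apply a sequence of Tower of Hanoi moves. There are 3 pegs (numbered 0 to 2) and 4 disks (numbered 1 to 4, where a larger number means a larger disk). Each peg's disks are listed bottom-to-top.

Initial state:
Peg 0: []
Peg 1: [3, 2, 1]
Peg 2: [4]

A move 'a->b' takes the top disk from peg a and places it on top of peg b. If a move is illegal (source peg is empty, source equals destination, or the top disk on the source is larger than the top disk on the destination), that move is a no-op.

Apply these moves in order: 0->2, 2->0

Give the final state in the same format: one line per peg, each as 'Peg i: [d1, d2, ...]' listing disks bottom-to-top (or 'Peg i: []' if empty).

Answer: Peg 0: [4]
Peg 1: [3, 2, 1]
Peg 2: []

Derivation:
After move 1 (0->2):
Peg 0: []
Peg 1: [3, 2, 1]
Peg 2: [4]

After move 2 (2->0):
Peg 0: [4]
Peg 1: [3, 2, 1]
Peg 2: []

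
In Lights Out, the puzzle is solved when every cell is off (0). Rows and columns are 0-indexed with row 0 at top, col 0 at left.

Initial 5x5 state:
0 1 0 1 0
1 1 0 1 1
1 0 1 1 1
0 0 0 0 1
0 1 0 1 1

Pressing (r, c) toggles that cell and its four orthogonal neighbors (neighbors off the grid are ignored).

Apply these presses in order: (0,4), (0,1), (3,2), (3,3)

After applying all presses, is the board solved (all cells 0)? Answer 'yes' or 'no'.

Answer: no

Derivation:
After press 1 at (0,4):
0 1 0 0 1
1 1 0 1 0
1 0 1 1 1
0 0 0 0 1
0 1 0 1 1

After press 2 at (0,1):
1 0 1 0 1
1 0 0 1 0
1 0 1 1 1
0 0 0 0 1
0 1 0 1 1

After press 3 at (3,2):
1 0 1 0 1
1 0 0 1 0
1 0 0 1 1
0 1 1 1 1
0 1 1 1 1

After press 4 at (3,3):
1 0 1 0 1
1 0 0 1 0
1 0 0 0 1
0 1 0 0 0
0 1 1 0 1

Lights still on: 11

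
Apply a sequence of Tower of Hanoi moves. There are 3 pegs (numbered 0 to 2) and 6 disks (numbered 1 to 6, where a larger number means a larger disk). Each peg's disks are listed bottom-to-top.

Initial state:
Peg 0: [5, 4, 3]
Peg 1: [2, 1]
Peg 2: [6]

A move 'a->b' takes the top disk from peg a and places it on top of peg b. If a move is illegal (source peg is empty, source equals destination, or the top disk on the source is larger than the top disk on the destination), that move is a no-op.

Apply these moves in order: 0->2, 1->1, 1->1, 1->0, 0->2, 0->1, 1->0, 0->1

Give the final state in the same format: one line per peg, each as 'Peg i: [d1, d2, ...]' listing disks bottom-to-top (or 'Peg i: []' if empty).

Answer: Peg 0: [5, 4]
Peg 1: [2]
Peg 2: [6, 3, 1]

Derivation:
After move 1 (0->2):
Peg 0: [5, 4]
Peg 1: [2, 1]
Peg 2: [6, 3]

After move 2 (1->1):
Peg 0: [5, 4]
Peg 1: [2, 1]
Peg 2: [6, 3]

After move 3 (1->1):
Peg 0: [5, 4]
Peg 1: [2, 1]
Peg 2: [6, 3]

After move 4 (1->0):
Peg 0: [5, 4, 1]
Peg 1: [2]
Peg 2: [6, 3]

After move 5 (0->2):
Peg 0: [5, 4]
Peg 1: [2]
Peg 2: [6, 3, 1]

After move 6 (0->1):
Peg 0: [5, 4]
Peg 1: [2]
Peg 2: [6, 3, 1]

After move 7 (1->0):
Peg 0: [5, 4, 2]
Peg 1: []
Peg 2: [6, 3, 1]

After move 8 (0->1):
Peg 0: [5, 4]
Peg 1: [2]
Peg 2: [6, 3, 1]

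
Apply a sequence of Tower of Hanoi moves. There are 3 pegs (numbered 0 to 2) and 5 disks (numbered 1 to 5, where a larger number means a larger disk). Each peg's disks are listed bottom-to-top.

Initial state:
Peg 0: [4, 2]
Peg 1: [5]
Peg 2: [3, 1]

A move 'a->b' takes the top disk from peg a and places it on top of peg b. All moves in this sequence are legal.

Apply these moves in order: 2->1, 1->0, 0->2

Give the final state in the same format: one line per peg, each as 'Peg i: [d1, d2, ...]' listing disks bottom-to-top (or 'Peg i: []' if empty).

After move 1 (2->1):
Peg 0: [4, 2]
Peg 1: [5, 1]
Peg 2: [3]

After move 2 (1->0):
Peg 0: [4, 2, 1]
Peg 1: [5]
Peg 2: [3]

After move 3 (0->2):
Peg 0: [4, 2]
Peg 1: [5]
Peg 2: [3, 1]

Answer: Peg 0: [4, 2]
Peg 1: [5]
Peg 2: [3, 1]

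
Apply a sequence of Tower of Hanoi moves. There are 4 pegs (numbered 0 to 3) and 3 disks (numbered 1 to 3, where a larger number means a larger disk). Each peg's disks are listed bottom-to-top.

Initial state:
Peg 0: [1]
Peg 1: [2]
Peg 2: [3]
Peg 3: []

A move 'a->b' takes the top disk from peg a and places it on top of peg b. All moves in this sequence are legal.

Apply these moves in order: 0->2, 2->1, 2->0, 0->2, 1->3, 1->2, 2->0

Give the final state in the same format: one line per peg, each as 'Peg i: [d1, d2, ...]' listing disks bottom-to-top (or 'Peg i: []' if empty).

After move 1 (0->2):
Peg 0: []
Peg 1: [2]
Peg 2: [3, 1]
Peg 3: []

After move 2 (2->1):
Peg 0: []
Peg 1: [2, 1]
Peg 2: [3]
Peg 3: []

After move 3 (2->0):
Peg 0: [3]
Peg 1: [2, 1]
Peg 2: []
Peg 3: []

After move 4 (0->2):
Peg 0: []
Peg 1: [2, 1]
Peg 2: [3]
Peg 3: []

After move 5 (1->3):
Peg 0: []
Peg 1: [2]
Peg 2: [3]
Peg 3: [1]

After move 6 (1->2):
Peg 0: []
Peg 1: []
Peg 2: [3, 2]
Peg 3: [1]

After move 7 (2->0):
Peg 0: [2]
Peg 1: []
Peg 2: [3]
Peg 3: [1]

Answer: Peg 0: [2]
Peg 1: []
Peg 2: [3]
Peg 3: [1]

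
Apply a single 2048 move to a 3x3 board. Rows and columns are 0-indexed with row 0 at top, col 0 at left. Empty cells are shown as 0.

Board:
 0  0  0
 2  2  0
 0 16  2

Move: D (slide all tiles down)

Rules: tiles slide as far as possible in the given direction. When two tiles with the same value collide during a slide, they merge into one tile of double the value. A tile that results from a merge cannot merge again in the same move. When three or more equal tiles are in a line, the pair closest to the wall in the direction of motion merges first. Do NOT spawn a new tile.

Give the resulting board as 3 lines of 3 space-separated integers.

Answer:  0  0  0
 0  2  0
 2 16  2

Derivation:
Slide down:
col 0: [0, 2, 0] -> [0, 0, 2]
col 1: [0, 2, 16] -> [0, 2, 16]
col 2: [0, 0, 2] -> [0, 0, 2]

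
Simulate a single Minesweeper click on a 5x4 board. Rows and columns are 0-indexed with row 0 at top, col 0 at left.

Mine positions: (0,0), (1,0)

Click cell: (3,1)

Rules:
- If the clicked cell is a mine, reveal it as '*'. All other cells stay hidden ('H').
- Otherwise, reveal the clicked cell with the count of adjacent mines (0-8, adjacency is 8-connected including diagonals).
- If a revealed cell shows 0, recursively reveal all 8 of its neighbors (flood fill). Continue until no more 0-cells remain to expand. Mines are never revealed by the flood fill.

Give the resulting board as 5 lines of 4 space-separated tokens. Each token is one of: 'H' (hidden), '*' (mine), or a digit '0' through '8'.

H 2 0 0
H 2 0 0
1 1 0 0
0 0 0 0
0 0 0 0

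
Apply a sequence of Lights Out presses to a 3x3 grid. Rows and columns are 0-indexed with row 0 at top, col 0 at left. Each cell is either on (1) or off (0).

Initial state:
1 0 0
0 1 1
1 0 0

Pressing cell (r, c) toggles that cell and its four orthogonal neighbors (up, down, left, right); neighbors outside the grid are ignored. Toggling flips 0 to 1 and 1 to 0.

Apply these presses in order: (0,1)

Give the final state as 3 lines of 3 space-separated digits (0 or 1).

After press 1 at (0,1):
0 1 1
0 0 1
1 0 0

Answer: 0 1 1
0 0 1
1 0 0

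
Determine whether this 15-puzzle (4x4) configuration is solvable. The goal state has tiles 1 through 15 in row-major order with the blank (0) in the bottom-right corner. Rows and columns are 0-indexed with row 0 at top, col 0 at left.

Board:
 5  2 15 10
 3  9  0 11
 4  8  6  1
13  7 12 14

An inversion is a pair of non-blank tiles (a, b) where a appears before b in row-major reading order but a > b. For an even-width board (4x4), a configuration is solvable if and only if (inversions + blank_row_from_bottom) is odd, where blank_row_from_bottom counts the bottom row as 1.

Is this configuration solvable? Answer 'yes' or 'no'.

Answer: yes

Derivation:
Inversions: 42
Blank is in row 1 (0-indexed from top), which is row 3 counting from the bottom (bottom = 1).
42 + 3 = 45, which is odd, so the puzzle is solvable.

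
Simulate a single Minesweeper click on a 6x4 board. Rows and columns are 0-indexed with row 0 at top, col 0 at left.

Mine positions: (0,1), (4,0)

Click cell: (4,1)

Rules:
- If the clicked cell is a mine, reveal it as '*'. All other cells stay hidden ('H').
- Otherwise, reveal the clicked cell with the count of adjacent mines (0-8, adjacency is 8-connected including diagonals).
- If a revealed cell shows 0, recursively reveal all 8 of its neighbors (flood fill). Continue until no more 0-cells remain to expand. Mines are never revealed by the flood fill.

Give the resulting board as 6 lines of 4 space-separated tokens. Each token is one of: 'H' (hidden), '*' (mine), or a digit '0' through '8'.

H H H H
H H H H
H H H H
H H H H
H 1 H H
H H H H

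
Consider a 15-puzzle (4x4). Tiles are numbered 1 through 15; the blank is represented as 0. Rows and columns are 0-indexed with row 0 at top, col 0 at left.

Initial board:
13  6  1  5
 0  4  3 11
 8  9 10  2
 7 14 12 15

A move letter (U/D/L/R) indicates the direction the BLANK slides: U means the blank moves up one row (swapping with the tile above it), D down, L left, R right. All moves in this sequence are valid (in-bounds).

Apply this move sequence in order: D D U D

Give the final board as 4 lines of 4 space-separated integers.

Answer: 13  6  1  5
 8  4  3 11
 7  9 10  2
 0 14 12 15

Derivation:
After move 1 (D):
13  6  1  5
 8  4  3 11
 0  9 10  2
 7 14 12 15

After move 2 (D):
13  6  1  5
 8  4  3 11
 7  9 10  2
 0 14 12 15

After move 3 (U):
13  6  1  5
 8  4  3 11
 0  9 10  2
 7 14 12 15

After move 4 (D):
13  6  1  5
 8  4  3 11
 7  9 10  2
 0 14 12 15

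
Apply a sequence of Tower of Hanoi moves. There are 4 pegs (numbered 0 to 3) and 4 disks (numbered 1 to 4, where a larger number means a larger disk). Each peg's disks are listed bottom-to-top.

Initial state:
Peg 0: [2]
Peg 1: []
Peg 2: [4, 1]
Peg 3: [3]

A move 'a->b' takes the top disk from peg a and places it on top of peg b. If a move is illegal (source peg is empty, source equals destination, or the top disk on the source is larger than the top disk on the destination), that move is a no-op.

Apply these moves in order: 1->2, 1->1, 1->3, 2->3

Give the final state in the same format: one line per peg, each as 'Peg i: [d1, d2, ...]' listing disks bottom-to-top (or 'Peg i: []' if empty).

After move 1 (1->2):
Peg 0: [2]
Peg 1: []
Peg 2: [4, 1]
Peg 3: [3]

After move 2 (1->1):
Peg 0: [2]
Peg 1: []
Peg 2: [4, 1]
Peg 3: [3]

After move 3 (1->3):
Peg 0: [2]
Peg 1: []
Peg 2: [4, 1]
Peg 3: [3]

After move 4 (2->3):
Peg 0: [2]
Peg 1: []
Peg 2: [4]
Peg 3: [3, 1]

Answer: Peg 0: [2]
Peg 1: []
Peg 2: [4]
Peg 3: [3, 1]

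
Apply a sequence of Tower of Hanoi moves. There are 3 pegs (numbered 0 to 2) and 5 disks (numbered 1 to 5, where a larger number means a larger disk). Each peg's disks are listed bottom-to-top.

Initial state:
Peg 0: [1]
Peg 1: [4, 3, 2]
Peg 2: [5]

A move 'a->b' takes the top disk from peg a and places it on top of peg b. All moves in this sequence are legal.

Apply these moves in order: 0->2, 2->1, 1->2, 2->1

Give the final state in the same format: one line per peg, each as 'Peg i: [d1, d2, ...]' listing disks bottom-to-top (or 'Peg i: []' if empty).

Answer: Peg 0: []
Peg 1: [4, 3, 2, 1]
Peg 2: [5]

Derivation:
After move 1 (0->2):
Peg 0: []
Peg 1: [4, 3, 2]
Peg 2: [5, 1]

After move 2 (2->1):
Peg 0: []
Peg 1: [4, 3, 2, 1]
Peg 2: [5]

After move 3 (1->2):
Peg 0: []
Peg 1: [4, 3, 2]
Peg 2: [5, 1]

After move 4 (2->1):
Peg 0: []
Peg 1: [4, 3, 2, 1]
Peg 2: [5]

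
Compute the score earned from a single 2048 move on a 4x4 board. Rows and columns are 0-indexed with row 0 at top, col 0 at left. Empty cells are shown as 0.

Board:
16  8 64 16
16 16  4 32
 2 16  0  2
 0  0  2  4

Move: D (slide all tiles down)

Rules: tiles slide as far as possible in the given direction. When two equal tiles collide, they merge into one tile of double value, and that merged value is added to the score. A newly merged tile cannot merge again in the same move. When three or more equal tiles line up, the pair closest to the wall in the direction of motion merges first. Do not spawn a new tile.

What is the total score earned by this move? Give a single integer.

Answer: 64

Derivation:
Slide down:
col 0: [16, 16, 2, 0] -> [0, 0, 32, 2]  score +32 (running 32)
col 1: [8, 16, 16, 0] -> [0, 0, 8, 32]  score +32 (running 64)
col 2: [64, 4, 0, 2] -> [0, 64, 4, 2]  score +0 (running 64)
col 3: [16, 32, 2, 4] -> [16, 32, 2, 4]  score +0 (running 64)
Board after move:
 0  0  0 16
 0  0 64 32
32  8  4  2
 2 32  2  4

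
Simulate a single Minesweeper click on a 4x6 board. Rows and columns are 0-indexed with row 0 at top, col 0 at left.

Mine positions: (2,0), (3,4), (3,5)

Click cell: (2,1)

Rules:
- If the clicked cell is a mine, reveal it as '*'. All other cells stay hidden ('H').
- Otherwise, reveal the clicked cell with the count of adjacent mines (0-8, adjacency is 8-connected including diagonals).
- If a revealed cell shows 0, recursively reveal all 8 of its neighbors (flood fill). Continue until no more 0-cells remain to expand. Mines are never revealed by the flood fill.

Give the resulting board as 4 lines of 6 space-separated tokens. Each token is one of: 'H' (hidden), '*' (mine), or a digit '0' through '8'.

H H H H H H
H H H H H H
H 1 H H H H
H H H H H H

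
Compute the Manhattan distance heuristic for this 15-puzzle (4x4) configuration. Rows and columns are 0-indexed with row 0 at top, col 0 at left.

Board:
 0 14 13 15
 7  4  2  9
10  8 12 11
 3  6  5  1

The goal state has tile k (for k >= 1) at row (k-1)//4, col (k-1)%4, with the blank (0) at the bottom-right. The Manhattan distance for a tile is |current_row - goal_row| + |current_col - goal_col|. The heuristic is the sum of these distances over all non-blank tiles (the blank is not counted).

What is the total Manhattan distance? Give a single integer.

Tile 14: (0,1)->(3,1) = 3
Tile 13: (0,2)->(3,0) = 5
Tile 15: (0,3)->(3,2) = 4
Tile 7: (1,0)->(1,2) = 2
Tile 4: (1,1)->(0,3) = 3
Tile 2: (1,2)->(0,1) = 2
Tile 9: (1,3)->(2,0) = 4
Tile 10: (2,0)->(2,1) = 1
Tile 8: (2,1)->(1,3) = 3
Tile 12: (2,2)->(2,3) = 1
Tile 11: (2,3)->(2,2) = 1
Tile 3: (3,0)->(0,2) = 5
Tile 6: (3,1)->(1,1) = 2
Tile 5: (3,2)->(1,0) = 4
Tile 1: (3,3)->(0,0) = 6
Sum: 3 + 5 + 4 + 2 + 3 + 2 + 4 + 1 + 3 + 1 + 1 + 5 + 2 + 4 + 6 = 46

Answer: 46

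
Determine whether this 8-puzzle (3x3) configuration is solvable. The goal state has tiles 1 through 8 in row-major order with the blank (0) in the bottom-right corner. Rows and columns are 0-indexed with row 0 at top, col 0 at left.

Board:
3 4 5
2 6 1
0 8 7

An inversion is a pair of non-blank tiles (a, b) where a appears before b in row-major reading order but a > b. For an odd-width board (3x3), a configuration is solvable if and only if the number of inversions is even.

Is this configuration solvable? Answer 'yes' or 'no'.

Answer: no

Derivation:
Inversions (pairs i<j in row-major order where tile[i] > tile[j] > 0): 9
9 is odd, so the puzzle is not solvable.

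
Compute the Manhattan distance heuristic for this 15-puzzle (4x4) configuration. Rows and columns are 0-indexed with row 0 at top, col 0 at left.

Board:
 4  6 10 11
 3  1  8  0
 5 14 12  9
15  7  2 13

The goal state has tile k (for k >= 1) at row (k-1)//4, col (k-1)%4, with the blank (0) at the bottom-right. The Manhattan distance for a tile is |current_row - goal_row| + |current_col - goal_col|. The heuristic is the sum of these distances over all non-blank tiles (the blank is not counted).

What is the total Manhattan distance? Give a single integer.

Tile 4: (0,0)->(0,3) = 3
Tile 6: (0,1)->(1,1) = 1
Tile 10: (0,2)->(2,1) = 3
Tile 11: (0,3)->(2,2) = 3
Tile 3: (1,0)->(0,2) = 3
Tile 1: (1,1)->(0,0) = 2
Tile 8: (1,2)->(1,3) = 1
Tile 5: (2,0)->(1,0) = 1
Tile 14: (2,1)->(3,1) = 1
Tile 12: (2,2)->(2,3) = 1
Tile 9: (2,3)->(2,0) = 3
Tile 15: (3,0)->(3,2) = 2
Tile 7: (3,1)->(1,2) = 3
Tile 2: (3,2)->(0,1) = 4
Tile 13: (3,3)->(3,0) = 3
Sum: 3 + 1 + 3 + 3 + 3 + 2 + 1 + 1 + 1 + 1 + 3 + 2 + 3 + 4 + 3 = 34

Answer: 34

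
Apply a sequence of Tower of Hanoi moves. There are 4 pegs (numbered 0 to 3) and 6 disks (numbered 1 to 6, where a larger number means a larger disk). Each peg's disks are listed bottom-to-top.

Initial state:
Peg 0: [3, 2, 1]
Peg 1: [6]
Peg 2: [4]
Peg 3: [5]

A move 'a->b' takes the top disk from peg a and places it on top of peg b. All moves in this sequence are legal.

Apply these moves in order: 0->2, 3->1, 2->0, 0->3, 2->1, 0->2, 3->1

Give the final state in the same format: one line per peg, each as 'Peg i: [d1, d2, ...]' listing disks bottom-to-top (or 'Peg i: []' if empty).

After move 1 (0->2):
Peg 0: [3, 2]
Peg 1: [6]
Peg 2: [4, 1]
Peg 3: [5]

After move 2 (3->1):
Peg 0: [3, 2]
Peg 1: [6, 5]
Peg 2: [4, 1]
Peg 3: []

After move 3 (2->0):
Peg 0: [3, 2, 1]
Peg 1: [6, 5]
Peg 2: [4]
Peg 3: []

After move 4 (0->3):
Peg 0: [3, 2]
Peg 1: [6, 5]
Peg 2: [4]
Peg 3: [1]

After move 5 (2->1):
Peg 0: [3, 2]
Peg 1: [6, 5, 4]
Peg 2: []
Peg 3: [1]

After move 6 (0->2):
Peg 0: [3]
Peg 1: [6, 5, 4]
Peg 2: [2]
Peg 3: [1]

After move 7 (3->1):
Peg 0: [3]
Peg 1: [6, 5, 4, 1]
Peg 2: [2]
Peg 3: []

Answer: Peg 0: [3]
Peg 1: [6, 5, 4, 1]
Peg 2: [2]
Peg 3: []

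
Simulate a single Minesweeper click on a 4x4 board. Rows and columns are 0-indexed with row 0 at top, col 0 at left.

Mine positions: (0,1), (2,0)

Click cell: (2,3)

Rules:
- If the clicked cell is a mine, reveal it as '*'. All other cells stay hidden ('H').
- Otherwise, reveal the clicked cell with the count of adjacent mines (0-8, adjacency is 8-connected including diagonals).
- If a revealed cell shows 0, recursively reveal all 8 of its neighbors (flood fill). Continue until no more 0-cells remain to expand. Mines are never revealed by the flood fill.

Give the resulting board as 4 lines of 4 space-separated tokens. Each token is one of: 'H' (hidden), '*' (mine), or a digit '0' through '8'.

H H 1 0
H 2 1 0
H 1 0 0
H 1 0 0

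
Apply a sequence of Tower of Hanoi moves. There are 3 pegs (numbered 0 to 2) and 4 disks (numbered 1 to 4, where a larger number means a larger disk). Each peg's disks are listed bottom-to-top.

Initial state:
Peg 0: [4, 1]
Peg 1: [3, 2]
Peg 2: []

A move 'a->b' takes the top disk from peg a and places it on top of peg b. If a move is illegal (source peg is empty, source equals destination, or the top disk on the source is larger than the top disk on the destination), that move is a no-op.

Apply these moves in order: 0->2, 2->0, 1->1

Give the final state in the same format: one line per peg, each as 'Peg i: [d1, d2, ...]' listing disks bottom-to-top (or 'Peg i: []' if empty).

Answer: Peg 0: [4, 1]
Peg 1: [3, 2]
Peg 2: []

Derivation:
After move 1 (0->2):
Peg 0: [4]
Peg 1: [3, 2]
Peg 2: [1]

After move 2 (2->0):
Peg 0: [4, 1]
Peg 1: [3, 2]
Peg 2: []

After move 3 (1->1):
Peg 0: [4, 1]
Peg 1: [3, 2]
Peg 2: []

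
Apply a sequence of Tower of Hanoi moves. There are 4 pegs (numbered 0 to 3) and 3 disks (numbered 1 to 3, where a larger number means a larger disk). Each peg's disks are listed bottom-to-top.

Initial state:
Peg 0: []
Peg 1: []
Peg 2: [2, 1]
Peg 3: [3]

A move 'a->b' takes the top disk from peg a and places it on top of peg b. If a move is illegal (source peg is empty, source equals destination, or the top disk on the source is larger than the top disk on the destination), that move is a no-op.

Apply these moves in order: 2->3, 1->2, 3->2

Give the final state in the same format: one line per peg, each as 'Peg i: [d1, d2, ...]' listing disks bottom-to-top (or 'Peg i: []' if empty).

Answer: Peg 0: []
Peg 1: []
Peg 2: [2, 1]
Peg 3: [3]

Derivation:
After move 1 (2->3):
Peg 0: []
Peg 1: []
Peg 2: [2]
Peg 3: [3, 1]

After move 2 (1->2):
Peg 0: []
Peg 1: []
Peg 2: [2]
Peg 3: [3, 1]

After move 3 (3->2):
Peg 0: []
Peg 1: []
Peg 2: [2, 1]
Peg 3: [3]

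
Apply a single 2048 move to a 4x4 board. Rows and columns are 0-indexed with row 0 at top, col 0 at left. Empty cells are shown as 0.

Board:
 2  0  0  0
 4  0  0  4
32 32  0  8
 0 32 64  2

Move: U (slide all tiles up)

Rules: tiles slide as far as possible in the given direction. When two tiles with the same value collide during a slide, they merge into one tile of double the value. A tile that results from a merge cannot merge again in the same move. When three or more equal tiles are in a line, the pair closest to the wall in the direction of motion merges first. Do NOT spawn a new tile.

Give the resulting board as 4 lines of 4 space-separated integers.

Slide up:
col 0: [2, 4, 32, 0] -> [2, 4, 32, 0]
col 1: [0, 0, 32, 32] -> [64, 0, 0, 0]
col 2: [0, 0, 0, 64] -> [64, 0, 0, 0]
col 3: [0, 4, 8, 2] -> [4, 8, 2, 0]

Answer:  2 64 64  4
 4  0  0  8
32  0  0  2
 0  0  0  0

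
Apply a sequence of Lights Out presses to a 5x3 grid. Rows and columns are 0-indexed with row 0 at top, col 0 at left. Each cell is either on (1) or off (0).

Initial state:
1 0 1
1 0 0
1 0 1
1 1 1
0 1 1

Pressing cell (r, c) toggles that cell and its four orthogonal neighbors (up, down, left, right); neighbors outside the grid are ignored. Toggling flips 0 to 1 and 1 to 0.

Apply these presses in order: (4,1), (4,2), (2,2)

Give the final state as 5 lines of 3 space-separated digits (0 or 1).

After press 1 at (4,1):
1 0 1
1 0 0
1 0 1
1 0 1
1 0 0

After press 2 at (4,2):
1 0 1
1 0 0
1 0 1
1 0 0
1 1 1

After press 3 at (2,2):
1 0 1
1 0 1
1 1 0
1 0 1
1 1 1

Answer: 1 0 1
1 0 1
1 1 0
1 0 1
1 1 1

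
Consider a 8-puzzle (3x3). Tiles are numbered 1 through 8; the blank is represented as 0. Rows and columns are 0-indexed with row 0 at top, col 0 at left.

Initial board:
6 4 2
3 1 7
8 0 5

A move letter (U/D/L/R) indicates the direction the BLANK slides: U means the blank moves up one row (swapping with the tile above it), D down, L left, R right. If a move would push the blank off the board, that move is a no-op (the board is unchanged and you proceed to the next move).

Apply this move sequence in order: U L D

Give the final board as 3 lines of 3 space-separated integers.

After move 1 (U):
6 4 2
3 0 7
8 1 5

After move 2 (L):
6 4 2
0 3 7
8 1 5

After move 3 (D):
6 4 2
8 3 7
0 1 5

Answer: 6 4 2
8 3 7
0 1 5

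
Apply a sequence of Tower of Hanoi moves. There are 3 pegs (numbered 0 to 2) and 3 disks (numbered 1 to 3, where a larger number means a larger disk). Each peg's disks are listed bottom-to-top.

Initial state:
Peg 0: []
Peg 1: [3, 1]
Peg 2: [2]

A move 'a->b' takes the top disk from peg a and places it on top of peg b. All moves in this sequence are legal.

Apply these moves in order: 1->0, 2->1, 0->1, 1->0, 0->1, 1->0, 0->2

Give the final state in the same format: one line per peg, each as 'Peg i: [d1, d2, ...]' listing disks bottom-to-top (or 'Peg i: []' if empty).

Answer: Peg 0: []
Peg 1: [3, 2]
Peg 2: [1]

Derivation:
After move 1 (1->0):
Peg 0: [1]
Peg 1: [3]
Peg 2: [2]

After move 2 (2->1):
Peg 0: [1]
Peg 1: [3, 2]
Peg 2: []

After move 3 (0->1):
Peg 0: []
Peg 1: [3, 2, 1]
Peg 2: []

After move 4 (1->0):
Peg 0: [1]
Peg 1: [3, 2]
Peg 2: []

After move 5 (0->1):
Peg 0: []
Peg 1: [3, 2, 1]
Peg 2: []

After move 6 (1->0):
Peg 0: [1]
Peg 1: [3, 2]
Peg 2: []

After move 7 (0->2):
Peg 0: []
Peg 1: [3, 2]
Peg 2: [1]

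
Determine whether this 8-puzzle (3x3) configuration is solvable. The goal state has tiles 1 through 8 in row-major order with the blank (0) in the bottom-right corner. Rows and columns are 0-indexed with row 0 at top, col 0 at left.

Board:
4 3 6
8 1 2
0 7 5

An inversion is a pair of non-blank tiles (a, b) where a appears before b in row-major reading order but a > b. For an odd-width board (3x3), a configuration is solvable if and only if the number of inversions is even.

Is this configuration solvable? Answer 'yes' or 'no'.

Inversions (pairs i<j in row-major order where tile[i] > tile[j] > 0): 13
13 is odd, so the puzzle is not solvable.

Answer: no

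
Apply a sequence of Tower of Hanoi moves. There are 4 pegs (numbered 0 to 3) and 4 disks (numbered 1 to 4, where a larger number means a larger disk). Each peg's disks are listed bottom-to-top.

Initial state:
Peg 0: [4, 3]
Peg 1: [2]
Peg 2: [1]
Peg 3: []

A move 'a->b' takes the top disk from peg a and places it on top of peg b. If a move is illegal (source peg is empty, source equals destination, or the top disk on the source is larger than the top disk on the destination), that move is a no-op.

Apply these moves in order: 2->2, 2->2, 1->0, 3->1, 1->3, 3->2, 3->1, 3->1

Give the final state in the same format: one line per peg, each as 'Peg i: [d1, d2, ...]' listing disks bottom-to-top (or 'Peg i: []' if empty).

After move 1 (2->2):
Peg 0: [4, 3]
Peg 1: [2]
Peg 2: [1]
Peg 3: []

After move 2 (2->2):
Peg 0: [4, 3]
Peg 1: [2]
Peg 2: [1]
Peg 3: []

After move 3 (1->0):
Peg 0: [4, 3, 2]
Peg 1: []
Peg 2: [1]
Peg 3: []

After move 4 (3->1):
Peg 0: [4, 3, 2]
Peg 1: []
Peg 2: [1]
Peg 3: []

After move 5 (1->3):
Peg 0: [4, 3, 2]
Peg 1: []
Peg 2: [1]
Peg 3: []

After move 6 (3->2):
Peg 0: [4, 3, 2]
Peg 1: []
Peg 2: [1]
Peg 3: []

After move 7 (3->1):
Peg 0: [4, 3, 2]
Peg 1: []
Peg 2: [1]
Peg 3: []

After move 8 (3->1):
Peg 0: [4, 3, 2]
Peg 1: []
Peg 2: [1]
Peg 3: []

Answer: Peg 0: [4, 3, 2]
Peg 1: []
Peg 2: [1]
Peg 3: []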